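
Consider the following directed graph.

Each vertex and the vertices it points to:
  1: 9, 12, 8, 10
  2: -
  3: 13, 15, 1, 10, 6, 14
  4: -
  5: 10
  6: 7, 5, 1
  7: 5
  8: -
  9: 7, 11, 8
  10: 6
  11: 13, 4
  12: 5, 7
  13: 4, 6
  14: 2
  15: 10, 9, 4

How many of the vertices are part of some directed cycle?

9

A vertex is on a directed cycle iff it belongs to a strongly connected component of size ≥ 2 (or has a self-loop).
The vertices on cycles are {1, 5, 6, 7, 9, 10, 11, 12, 13} — 9 in total.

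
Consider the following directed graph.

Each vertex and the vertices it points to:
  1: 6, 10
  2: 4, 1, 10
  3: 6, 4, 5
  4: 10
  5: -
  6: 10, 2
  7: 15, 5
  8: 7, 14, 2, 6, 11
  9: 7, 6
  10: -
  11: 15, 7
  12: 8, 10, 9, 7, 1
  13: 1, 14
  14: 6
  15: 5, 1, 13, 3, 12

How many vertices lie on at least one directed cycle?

9

A vertex is on a directed cycle iff it belongs to a strongly connected component of size ≥ 2 (or has a self-loop).
The vertices on cycles are {1, 2, 6, 7, 8, 9, 11, 12, 15} — 9 in total.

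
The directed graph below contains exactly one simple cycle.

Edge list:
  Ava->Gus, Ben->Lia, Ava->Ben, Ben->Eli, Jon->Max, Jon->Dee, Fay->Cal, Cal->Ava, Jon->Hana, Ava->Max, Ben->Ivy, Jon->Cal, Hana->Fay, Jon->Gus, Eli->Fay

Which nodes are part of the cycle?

Ava, Ben, Cal, Eli, Fay

DFS with gray/black marking from Cal:
Cal gray
  Ava gray
    Ben gray
      Eli gray
        Fay gray
          Fay→Cal: Cal is gray → back edge
Back edge closes the cycle Cal → Ava → Ben → Eli → Fay → Cal; its vertices are {Ava, Ben, Cal, Eli, Fay}.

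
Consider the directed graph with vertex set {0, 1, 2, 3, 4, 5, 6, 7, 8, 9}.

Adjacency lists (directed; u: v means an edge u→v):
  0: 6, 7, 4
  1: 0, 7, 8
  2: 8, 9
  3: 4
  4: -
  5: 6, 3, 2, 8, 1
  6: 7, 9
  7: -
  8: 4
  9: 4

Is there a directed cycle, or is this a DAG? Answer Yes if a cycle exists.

No

DFS with white/gray/black marking, starting from 1:
1 gray
  0 gray
    6 gray
      7 gray
      7 black
      9 gray
        4 gray
        4 black
      9 black
    6 black
    0→7: 7 black — skip
    0→4: 4 black — skip
  0 black
  1→7: 7 black — skip
  8 gray
    8→4: 4 black — skip
  8 black
1 black
2 gray
  2→8: 8 black — skip
  2→9: 9 black — skip
2 black
3 gray
  3→4: 4 black — skip
3 black
5 gray
  5→6: 6 black — skip
  5→3: 3 black — skip
  5→2: 2 black — skip
  5→8: 8 black — skip
  5→1: 1 black — skip
5 black
Every edge goes to a white or black vertex — no back edge, so the graph is acyclic.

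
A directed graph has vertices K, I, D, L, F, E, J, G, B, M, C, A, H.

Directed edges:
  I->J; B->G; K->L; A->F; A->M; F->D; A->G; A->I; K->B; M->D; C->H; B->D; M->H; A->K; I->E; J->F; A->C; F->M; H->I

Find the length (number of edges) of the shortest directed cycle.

5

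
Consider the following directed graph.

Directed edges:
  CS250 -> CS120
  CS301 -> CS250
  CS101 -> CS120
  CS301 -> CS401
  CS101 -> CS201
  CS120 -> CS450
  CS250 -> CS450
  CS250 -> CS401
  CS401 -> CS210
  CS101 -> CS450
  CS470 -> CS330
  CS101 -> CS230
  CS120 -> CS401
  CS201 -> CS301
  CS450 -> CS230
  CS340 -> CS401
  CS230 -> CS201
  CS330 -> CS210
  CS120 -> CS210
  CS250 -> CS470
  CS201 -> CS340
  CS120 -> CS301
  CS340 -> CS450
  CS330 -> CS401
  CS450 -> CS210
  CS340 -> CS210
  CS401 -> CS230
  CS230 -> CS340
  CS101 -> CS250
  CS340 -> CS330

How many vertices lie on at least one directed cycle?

10

A vertex is on a directed cycle iff it belongs to a strongly connected component of size ≥ 2 (or has a self-loop).
The vertices on cycles are {CS120, CS201, CS230, CS250, CS301, CS330, CS340, CS401, CS450, CS470} — 10 in total.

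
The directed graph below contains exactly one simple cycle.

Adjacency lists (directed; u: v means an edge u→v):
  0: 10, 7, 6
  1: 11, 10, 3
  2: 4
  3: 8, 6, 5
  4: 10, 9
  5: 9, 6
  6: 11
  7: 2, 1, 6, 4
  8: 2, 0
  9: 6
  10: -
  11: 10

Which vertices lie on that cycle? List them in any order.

0, 1, 3, 7, 8

DFS with gray/black marking from 3:
3 gray
  8 gray
    2 gray
      4 gray
        10 gray
        10 black
        9 gray
          6 gray
            11 gray
              11→10: 10 black — skip
            11 black
          6 black
        9 black
      4 black
    2 black
    0 gray
      0→10: 10 black — skip
      7 gray
        7→2: 2 black — skip
        1 gray
          1→11: 11 black — skip
          1→10: 10 black — skip
          1→3: 3 is gray → back edge
Back edge closes the cycle 3 → 8 → 0 → 7 → 1 → 3; its vertices are {0, 1, 3, 7, 8}.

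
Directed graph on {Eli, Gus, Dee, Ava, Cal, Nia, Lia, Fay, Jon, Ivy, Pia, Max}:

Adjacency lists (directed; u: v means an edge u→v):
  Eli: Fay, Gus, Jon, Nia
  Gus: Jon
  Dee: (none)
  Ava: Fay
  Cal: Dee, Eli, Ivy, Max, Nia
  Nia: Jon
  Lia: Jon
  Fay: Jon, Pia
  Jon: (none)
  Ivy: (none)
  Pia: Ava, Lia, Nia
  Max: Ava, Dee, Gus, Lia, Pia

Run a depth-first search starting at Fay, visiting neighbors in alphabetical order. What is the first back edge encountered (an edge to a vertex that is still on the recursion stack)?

DFS from Fay (visiting neighbors in alphabetical order); mark gray on enter, black on exit:
Fay gray
  Jon gray
  Jon black
  Pia gray
    Ava gray
      Ava→Fay: Fay is gray → back edge
First back edge: Ava → Fay.

Ava→Fay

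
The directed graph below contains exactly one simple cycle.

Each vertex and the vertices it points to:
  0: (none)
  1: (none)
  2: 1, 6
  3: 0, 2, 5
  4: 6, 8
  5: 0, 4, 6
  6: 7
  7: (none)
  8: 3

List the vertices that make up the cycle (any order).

DFS with gray/black marking from 5:
5 gray
  0 gray
  0 black
  4 gray
    6 gray
      7 gray
      7 black
    6 black
    8 gray
      3 gray
        3→0: 0 black — skip
        2 gray
          1 gray
          1 black
          2→6: 6 black — skip
        2 black
        3→5: 5 is gray → back edge
Back edge closes the cycle 5 → 4 → 8 → 3 → 5; its vertices are {3, 4, 5, 8}.

3, 4, 5, 8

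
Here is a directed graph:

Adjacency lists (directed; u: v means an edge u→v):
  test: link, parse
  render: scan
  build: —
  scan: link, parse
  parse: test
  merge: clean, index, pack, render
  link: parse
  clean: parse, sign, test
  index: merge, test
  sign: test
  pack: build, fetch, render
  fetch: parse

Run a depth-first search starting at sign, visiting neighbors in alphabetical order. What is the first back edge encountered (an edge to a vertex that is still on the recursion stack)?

DFS from sign (visiting neighbors in alphabetical order); mark gray on enter, black on exit:
sign gray
  test gray
    link gray
      parse gray
        parse→test: test is gray → back edge
First back edge: parse → test.

parse->test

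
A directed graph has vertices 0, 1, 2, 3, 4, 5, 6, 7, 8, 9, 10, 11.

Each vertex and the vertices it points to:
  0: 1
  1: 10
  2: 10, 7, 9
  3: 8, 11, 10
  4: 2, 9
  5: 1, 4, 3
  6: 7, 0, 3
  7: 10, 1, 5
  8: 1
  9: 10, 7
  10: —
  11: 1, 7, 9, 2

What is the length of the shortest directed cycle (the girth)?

4

For each vertex v, BFS finds the shortest path from v back to v.
The shortest such closed walk is 7 → 5 → 3 → 11 → 7, length 4.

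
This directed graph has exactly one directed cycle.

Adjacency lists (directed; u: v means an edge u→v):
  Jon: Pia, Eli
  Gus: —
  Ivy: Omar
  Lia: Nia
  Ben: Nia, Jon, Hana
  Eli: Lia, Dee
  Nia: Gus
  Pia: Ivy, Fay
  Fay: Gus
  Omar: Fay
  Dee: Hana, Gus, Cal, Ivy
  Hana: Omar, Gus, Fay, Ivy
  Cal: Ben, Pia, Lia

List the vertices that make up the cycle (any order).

DFS with gray/black marking from Jon:
Jon gray
  Pia gray
    Ivy gray
      Omar gray
        Fay gray
          Gus gray
          Gus black
        Fay black
      Omar black
    Ivy black
    Pia→Fay: Fay black — skip
  Pia black
  Eli gray
    Lia gray
      Nia gray
        Nia→Gus: Gus black — skip
      Nia black
    Lia black
    Dee gray
      Hana gray
        Hana→Omar: Omar black — skip
        Hana→Gus: Gus black — skip
        Hana→Fay: Fay black — skip
        Hana→Ivy: Ivy black — skip
      Hana black
      Dee→Gus: Gus black — skip
      Cal gray
        Ben gray
          Ben→Nia: Nia black — skip
          Ben→Jon: Jon is gray → back edge
Back edge closes the cycle Jon → Eli → Dee → Cal → Ben → Jon; its vertices are {Ben, Cal, Dee, Eli, Jon}.

Ben, Cal, Dee, Eli, Jon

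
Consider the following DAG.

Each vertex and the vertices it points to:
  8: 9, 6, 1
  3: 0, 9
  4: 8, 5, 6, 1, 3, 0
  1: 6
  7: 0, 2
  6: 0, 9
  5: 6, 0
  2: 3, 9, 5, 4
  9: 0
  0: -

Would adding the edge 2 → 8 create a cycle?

No

Adding 2→8 creates a cycle iff 8 can already reach 2.
Explore from 8: no path reaches 2. The graph stays acyclic.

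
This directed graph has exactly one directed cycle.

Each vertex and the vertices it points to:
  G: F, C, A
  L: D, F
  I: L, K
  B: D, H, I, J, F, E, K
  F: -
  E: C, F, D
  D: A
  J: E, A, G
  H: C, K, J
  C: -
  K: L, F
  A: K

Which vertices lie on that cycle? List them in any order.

A, D, K, L

DFS with gray/black marking from K:
K gray
  L gray
    D gray
      A gray
        A→K: K is gray → back edge
Back edge closes the cycle K → L → D → A → K; its vertices are {A, D, K, L}.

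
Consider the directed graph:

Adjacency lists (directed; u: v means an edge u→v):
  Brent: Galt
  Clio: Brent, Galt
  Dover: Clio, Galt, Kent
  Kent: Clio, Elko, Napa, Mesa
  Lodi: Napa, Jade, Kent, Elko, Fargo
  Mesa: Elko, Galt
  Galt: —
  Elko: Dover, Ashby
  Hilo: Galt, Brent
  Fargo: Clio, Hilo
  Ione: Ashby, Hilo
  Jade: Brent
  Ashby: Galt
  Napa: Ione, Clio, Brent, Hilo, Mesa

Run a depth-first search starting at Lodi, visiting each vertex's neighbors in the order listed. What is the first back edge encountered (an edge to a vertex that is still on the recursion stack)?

Kent->Elko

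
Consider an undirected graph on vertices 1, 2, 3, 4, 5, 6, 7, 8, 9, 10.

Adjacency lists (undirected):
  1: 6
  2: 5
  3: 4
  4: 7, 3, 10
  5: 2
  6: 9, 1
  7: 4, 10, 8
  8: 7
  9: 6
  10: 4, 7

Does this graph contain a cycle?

DFS, tracking each vertex's parent; an edge to a visited non-parent vertex closes a cycle.
Start from 2:
visit 2 (parent –)
  visit 5 (parent 2)
    5–2: parent, skip
visit 1 (parent –)
  visit 6 (parent 1)
    visit 9 (parent 6)
      9–6: parent, skip
    6–1: parent, skip
visit 3 (parent –)
  visit 4 (parent 3)
    visit 7 (parent 4)
      7–4: parent, skip
      visit 10 (parent 7)
        10–4: 4 visited and ≠ parent → cycle
Cycle: 4 – 7 – 10 – 4.

Yes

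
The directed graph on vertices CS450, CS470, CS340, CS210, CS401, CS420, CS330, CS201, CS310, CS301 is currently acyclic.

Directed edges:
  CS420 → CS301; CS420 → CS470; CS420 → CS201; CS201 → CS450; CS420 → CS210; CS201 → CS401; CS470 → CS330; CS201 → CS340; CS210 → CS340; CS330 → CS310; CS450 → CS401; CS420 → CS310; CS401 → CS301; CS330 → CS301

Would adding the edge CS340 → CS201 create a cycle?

Adding CS340→CS201 creates a cycle iff CS201 can already reach CS340.
Path from CS201: CS201 → CS340.
So CS201 → … → CS340 → CS201 is a cycle.

Yes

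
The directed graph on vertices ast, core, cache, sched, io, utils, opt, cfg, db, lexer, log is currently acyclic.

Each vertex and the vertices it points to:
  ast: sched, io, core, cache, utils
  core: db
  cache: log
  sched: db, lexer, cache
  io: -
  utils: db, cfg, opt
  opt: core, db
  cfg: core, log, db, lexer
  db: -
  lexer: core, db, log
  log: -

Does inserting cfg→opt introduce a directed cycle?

No

Adding cfg→opt creates a cycle iff opt can already reach cfg.
Explore from opt: no path reaches cfg. The graph stays acyclic.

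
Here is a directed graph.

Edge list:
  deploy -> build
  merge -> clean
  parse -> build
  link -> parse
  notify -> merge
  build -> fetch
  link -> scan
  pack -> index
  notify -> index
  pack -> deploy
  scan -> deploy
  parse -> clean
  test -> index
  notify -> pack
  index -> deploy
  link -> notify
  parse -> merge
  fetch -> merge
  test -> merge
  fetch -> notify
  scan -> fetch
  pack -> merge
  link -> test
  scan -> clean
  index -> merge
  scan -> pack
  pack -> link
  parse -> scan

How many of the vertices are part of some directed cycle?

10

A vertex is on a directed cycle iff it belongs to a strongly connected component of size ≥ 2 (or has a self-loop).
The vertices on cycles are {link, pack, scan, test, build, fetch, index, parse, deploy, notify} — 10 in total.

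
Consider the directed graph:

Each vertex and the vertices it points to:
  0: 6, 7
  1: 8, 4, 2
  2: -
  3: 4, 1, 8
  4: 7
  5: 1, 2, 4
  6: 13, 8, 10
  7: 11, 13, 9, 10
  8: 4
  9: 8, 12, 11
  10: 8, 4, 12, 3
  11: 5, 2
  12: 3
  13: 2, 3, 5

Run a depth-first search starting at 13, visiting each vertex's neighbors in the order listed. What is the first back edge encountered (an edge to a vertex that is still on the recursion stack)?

DFS from 13 (visiting each vertex's neighbors in the order listed); mark gray on enter, black on exit:
13 gray
  2 gray
  2 black
  3 gray
    4 gray
      7 gray
        11 gray
          5 gray
            1 gray
              8 gray
                8→4: 4 is gray → back edge
First back edge: 8 → 4.

8->4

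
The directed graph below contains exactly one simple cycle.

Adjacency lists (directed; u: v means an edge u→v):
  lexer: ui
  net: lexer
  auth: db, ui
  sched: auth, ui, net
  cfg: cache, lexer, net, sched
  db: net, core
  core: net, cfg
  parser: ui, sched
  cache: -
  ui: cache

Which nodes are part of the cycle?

db, cfg, auth, core, sched

DFS with gray/black marking from sched:
sched gray
  auth gray
    db gray
      net gray
        lexer gray
          ui gray
            cache gray
            cache black
          ui black
        lexer black
      net black
      core gray
        core→net: net black — skip
        cfg gray
          cfg→cache: cache black — skip
          cfg→lexer: lexer black — skip
          cfg→net: net black — skip
          cfg→sched: sched is gray → back edge
Back edge closes the cycle sched → auth → db → core → cfg → sched; its vertices are {db, cfg, auth, core, sched}.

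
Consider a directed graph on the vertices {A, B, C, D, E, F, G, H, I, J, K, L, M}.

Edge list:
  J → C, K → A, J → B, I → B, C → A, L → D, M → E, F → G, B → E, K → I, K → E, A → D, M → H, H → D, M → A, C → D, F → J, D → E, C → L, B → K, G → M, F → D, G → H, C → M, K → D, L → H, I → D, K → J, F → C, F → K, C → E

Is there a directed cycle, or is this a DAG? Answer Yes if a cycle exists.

Yes

DFS with white/gray/black marking, starting from J:
J gray
  C gray
    D gray
      E gray
      E black
    D black
    L gray
      L→D: D black — skip
      H gray
        H→D: D black — skip
      H black
    L black
    C→E: E black — skip
    M gray
      A gray
        A→D: D black — skip
      A black
      M→E: E black — skip
      M→H: H black — skip
    M black
    C→A: A black — skip
  C black
  B gray
    K gray
      K→J: J is gray → back edge
Back edge found, so a cycle exists: J → B → K → J.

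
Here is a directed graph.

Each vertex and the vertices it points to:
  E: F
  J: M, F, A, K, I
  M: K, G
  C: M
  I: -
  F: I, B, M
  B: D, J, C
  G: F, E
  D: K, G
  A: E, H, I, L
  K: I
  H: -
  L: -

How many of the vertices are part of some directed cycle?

9

A vertex is on a directed cycle iff it belongs to a strongly connected component of size ≥ 2 (or has a self-loop).
The vertices on cycles are {A, B, C, D, E, F, G, J, M} — 9 in total.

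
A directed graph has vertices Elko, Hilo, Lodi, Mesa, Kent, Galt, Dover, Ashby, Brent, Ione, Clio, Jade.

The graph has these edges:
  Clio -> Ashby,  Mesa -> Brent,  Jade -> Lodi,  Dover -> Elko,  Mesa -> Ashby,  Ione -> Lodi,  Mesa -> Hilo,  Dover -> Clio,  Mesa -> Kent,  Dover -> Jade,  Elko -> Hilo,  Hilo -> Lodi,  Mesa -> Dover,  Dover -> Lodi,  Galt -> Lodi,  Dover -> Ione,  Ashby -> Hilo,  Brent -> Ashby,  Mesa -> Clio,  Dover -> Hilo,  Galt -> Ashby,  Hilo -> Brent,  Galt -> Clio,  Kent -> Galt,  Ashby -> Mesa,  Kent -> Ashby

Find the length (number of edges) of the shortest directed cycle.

For each vertex v, BFS finds the shortest path from v back to v.
The shortest such closed walk is Mesa → Ashby → Mesa, length 2.

2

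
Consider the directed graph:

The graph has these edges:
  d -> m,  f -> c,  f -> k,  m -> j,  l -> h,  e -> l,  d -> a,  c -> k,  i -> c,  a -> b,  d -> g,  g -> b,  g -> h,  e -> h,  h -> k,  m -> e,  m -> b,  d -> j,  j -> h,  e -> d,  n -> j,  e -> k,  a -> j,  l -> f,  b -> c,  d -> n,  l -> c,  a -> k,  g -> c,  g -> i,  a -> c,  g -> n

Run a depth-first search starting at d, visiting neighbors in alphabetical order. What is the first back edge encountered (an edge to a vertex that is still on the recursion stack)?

DFS from d (visiting neighbors in alphabetical order); mark gray on enter, black on exit:
d gray
  a gray
    b gray
      c gray
        k gray
        k black
      c black
    b black
    a→c: c black — skip
    j gray
      h gray
        h→k: k black — skip
      h black
    j black
    a→k: k black — skip
  a black
  g gray
    g→b: b black — skip
    g→c: c black — skip
    g→h: h black — skip
    i gray
      i→c: c black — skip
    i black
    n gray
      n→j: j black — skip
    n black
  g black
  d→j: j black — skip
  m gray
    m→b: b black — skip
    e gray
      e→d: d is gray → back edge
First back edge: e → d.

e->d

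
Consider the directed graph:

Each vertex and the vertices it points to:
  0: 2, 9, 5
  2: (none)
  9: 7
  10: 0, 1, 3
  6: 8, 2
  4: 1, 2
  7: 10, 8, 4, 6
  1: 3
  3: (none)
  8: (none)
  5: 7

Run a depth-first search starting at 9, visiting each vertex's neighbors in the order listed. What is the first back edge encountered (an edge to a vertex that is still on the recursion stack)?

DFS from 9 (visiting each vertex's neighbors in the order listed); mark gray on enter, black on exit:
9 gray
  7 gray
    10 gray
      0 gray
        2 gray
        2 black
        0→9: 9 is gray → back edge
First back edge: 0 → 9.

0→9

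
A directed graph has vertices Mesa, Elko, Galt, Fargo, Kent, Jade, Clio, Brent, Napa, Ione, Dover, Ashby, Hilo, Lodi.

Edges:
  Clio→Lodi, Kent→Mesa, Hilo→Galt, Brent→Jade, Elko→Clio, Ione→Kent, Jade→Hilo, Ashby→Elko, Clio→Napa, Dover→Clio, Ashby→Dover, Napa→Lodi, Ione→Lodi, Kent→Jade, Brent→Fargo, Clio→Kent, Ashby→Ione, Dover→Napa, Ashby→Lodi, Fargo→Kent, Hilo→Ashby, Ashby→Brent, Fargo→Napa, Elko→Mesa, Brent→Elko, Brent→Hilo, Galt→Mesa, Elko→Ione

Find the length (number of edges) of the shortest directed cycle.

For each vertex v, BFS finds the shortest path from v back to v.
The shortest such closed walk is Hilo → Ashby → Brent → Hilo, length 3.

3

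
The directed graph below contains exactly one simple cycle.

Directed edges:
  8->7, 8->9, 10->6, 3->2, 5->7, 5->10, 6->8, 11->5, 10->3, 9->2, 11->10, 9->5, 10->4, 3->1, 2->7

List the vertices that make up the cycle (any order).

5, 6, 8, 9, 10

DFS with gray/black marking from 10:
10 gray
  3 gray
    1 gray
    1 black
    2 gray
      7 gray
      7 black
    2 black
  3 black
  6 gray
    8 gray
      9 gray
        9→2: 2 black — skip
        5 gray
          5→7: 7 black — skip
          5→10: 10 is gray → back edge
Back edge closes the cycle 10 → 6 → 8 → 9 → 5 → 10; its vertices are {5, 6, 8, 9, 10}.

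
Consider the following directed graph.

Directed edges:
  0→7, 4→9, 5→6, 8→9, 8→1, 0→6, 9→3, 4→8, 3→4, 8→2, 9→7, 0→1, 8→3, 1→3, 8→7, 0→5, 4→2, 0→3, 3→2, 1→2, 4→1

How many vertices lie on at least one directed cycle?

5

A vertex is on a directed cycle iff it belongs to a strongly connected component of size ≥ 2 (or has a self-loop).
The vertices on cycles are {1, 3, 4, 8, 9} — 5 in total.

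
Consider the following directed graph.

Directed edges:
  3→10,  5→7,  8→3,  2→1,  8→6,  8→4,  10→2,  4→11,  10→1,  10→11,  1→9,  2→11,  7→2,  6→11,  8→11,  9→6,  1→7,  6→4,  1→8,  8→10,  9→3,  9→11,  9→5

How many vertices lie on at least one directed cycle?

8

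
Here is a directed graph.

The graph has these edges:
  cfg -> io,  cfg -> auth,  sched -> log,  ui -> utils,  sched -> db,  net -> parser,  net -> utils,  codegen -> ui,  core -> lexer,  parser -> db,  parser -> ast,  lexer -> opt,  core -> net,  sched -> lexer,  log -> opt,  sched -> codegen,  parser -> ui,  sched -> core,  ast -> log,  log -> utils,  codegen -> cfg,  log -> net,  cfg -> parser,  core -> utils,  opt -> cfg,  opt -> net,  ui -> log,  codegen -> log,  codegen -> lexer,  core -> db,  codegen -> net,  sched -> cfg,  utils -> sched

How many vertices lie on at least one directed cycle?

12

A vertex is on a directed cycle iff it belongs to a strongly connected component of size ≥ 2 (or has a self-loop).
The vertices on cycles are {ui, ast, cfg, log, net, opt, core, lexer, sched, utils, parser, codegen} — 12 in total.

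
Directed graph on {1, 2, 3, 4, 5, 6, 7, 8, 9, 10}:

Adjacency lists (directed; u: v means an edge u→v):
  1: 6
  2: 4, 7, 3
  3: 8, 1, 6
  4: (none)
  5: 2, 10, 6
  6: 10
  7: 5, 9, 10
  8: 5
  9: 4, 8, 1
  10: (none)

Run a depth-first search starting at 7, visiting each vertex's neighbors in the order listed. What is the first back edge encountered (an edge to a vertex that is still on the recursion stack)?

DFS from 7 (visiting each vertex's neighbors in the order listed); mark gray on enter, black on exit:
7 gray
  5 gray
    2 gray
      4 gray
      4 black
      2→7: 7 is gray → back edge
First back edge: 2 → 7.

2→7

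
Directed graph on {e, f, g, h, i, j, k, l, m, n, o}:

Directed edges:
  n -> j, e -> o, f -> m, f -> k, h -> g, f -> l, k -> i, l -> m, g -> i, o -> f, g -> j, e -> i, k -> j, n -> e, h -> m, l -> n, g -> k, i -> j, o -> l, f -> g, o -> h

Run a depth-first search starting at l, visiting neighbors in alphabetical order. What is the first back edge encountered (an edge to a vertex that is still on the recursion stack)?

DFS from l (visiting neighbors in alphabetical order); mark gray on enter, black on exit:
l gray
  m gray
  m black
  n gray
    e gray
      i gray
        j gray
        j black
      i black
      o gray
        f gray
          g gray
            g→i: i black — skip
            g→j: j black — skip
            k gray
              k→i: i black — skip
              k→j: j black — skip
            k black
          g black
          f→k: k black — skip
          f→l: l is gray → back edge
First back edge: f → l.

f->l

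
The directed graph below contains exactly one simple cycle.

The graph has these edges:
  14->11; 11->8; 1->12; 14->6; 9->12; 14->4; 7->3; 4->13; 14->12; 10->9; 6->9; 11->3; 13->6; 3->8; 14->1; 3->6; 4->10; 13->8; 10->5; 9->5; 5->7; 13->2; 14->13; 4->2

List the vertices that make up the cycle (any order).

DFS with gray/black marking from 6:
6 gray
  9 gray
    5 gray
      7 gray
        3 gray
          8 gray
          8 black
          3→6: 6 is gray → back edge
Back edge closes the cycle 6 → 9 → 5 → 7 → 3 → 6; its vertices are {3, 5, 6, 7, 9}.

3, 5, 6, 7, 9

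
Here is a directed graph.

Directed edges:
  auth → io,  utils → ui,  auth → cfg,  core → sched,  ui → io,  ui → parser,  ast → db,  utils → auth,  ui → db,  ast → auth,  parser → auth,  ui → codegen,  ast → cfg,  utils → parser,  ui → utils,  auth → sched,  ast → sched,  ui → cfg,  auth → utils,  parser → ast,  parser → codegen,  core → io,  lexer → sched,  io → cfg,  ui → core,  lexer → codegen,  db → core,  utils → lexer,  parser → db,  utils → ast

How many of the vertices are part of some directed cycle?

A vertex is on a directed cycle iff it belongs to a strongly connected component of size ≥ 2 (or has a self-loop).
The vertices on cycles are {ui, ast, auth, utils, parser} — 5 in total.

5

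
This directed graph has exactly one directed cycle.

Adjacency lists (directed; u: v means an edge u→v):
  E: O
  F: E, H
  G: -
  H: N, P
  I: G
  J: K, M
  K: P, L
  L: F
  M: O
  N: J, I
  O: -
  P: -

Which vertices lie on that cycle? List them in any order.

F, H, J, K, L, N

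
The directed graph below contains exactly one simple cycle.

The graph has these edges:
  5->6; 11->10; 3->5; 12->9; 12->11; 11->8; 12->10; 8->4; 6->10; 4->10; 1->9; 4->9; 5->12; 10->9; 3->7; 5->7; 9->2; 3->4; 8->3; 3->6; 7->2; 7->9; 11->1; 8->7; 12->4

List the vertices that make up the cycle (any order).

DFS with gray/black marking from 11:
11 gray
  1 gray
    9 gray
      2 gray
      2 black
    9 black
  1 black
  8 gray
    4 gray
      4→9: 9 black — skip
      10 gray
        10→9: 9 black — skip
      10 black
    4 black
    7 gray
      7→2: 2 black — skip
      7→9: 9 black — skip
    7 black
    3 gray
      3→4: 4 black — skip
      5 gray
        6 gray
          6→10: 10 black — skip
        6 black
        5→7: 7 black — skip
        12 gray
          12→11: 11 is gray → back edge
Back edge closes the cycle 11 → 8 → 3 → 5 → 12 → 11; its vertices are {3, 5, 8, 11, 12}.

3, 5, 8, 11, 12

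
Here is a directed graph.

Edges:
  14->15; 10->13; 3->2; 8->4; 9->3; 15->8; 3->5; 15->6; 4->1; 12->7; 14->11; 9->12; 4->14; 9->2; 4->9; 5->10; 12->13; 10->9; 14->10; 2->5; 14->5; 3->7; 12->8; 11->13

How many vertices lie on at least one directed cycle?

10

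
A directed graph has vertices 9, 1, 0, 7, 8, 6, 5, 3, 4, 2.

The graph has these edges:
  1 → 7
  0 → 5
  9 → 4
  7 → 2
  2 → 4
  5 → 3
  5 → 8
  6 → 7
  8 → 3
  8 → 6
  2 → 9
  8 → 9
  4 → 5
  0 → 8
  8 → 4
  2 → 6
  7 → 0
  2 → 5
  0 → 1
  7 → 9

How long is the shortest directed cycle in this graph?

For each vertex v, BFS finds the shortest path from v back to v.
The shortest such closed walk is 1 → 7 → 0 → 1, length 3.

3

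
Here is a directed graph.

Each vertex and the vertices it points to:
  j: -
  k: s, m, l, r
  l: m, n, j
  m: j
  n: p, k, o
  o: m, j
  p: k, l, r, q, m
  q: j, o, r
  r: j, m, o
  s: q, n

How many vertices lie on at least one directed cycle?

A vertex is on a directed cycle iff it belongs to a strongly connected component of size ≥ 2 (or has a self-loop).
The vertices on cycles are {k, l, n, p, s} — 5 in total.

5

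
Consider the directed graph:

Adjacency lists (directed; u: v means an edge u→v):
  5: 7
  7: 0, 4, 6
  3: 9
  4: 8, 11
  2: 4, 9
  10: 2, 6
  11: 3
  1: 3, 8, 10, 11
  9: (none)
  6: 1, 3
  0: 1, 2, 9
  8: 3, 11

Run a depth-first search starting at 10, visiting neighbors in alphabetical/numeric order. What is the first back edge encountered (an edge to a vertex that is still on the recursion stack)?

1→10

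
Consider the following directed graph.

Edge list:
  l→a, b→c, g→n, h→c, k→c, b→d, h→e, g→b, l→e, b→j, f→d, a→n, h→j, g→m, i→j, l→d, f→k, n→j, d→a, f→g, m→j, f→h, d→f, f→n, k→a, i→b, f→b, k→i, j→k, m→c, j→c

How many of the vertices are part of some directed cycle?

11

A vertex is on a directed cycle iff it belongs to a strongly connected component of size ≥ 2 (or has a self-loop).
The vertices on cycles are {a, b, d, f, g, h, i, j, k, m, n} — 11 in total.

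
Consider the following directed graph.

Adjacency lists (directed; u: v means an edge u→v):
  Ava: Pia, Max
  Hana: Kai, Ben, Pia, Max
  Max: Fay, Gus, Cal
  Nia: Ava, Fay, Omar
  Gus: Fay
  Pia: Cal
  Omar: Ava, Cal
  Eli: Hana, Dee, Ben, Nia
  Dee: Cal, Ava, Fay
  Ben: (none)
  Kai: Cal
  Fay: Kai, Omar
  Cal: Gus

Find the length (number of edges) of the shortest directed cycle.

For each vertex v, BFS finds the shortest path from v back to v.
The shortest such closed walk is Fay → Kai → Cal → Gus → Fay, length 4.

4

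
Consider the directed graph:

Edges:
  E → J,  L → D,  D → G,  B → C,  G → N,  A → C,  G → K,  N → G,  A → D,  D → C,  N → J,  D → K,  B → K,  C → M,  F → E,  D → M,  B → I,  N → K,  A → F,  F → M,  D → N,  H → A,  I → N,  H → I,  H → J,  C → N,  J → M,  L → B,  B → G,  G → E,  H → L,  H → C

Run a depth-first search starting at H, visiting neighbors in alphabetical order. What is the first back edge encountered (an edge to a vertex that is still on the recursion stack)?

G->N

DFS from H (visiting neighbors in alphabetical order); mark gray on enter, black on exit:
H gray
  A gray
    C gray
      M gray
      M black
      N gray
        G gray
          E gray
            J gray
              J→M: M black — skip
            J black
          E black
          K gray
          K black
          G→N: N is gray → back edge
First back edge: G → N.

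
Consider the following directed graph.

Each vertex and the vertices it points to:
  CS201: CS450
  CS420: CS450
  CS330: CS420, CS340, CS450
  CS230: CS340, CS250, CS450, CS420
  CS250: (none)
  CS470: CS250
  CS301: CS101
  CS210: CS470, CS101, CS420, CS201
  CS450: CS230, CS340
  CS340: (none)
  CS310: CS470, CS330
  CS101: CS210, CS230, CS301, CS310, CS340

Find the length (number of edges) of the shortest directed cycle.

For each vertex v, BFS finds the shortest path from v back to v.
The shortest such closed walk is CS101 → CS301 → CS101, length 2.

2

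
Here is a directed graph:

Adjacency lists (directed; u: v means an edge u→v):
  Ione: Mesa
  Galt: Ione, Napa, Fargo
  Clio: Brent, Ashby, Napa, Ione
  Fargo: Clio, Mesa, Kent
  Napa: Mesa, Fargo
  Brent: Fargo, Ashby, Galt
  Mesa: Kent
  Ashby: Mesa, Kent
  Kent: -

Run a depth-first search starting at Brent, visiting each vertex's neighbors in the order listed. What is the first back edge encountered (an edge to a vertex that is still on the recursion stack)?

Clio→Brent

DFS from Brent (visiting each vertex's neighbors in the order listed); mark gray on enter, black on exit:
Brent gray
  Fargo gray
    Clio gray
      Clio→Brent: Brent is gray → back edge
First back edge: Clio → Brent.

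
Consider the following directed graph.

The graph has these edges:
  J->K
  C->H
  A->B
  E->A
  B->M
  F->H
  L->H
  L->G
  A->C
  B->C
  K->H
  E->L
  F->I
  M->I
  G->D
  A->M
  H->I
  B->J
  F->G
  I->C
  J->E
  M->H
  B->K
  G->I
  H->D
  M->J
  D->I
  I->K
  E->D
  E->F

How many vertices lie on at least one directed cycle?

10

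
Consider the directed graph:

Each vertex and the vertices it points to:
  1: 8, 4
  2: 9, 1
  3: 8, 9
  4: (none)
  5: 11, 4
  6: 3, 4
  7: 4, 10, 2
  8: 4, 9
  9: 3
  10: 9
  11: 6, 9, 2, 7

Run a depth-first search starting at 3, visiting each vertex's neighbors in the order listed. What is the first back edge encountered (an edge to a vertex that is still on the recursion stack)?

DFS from 3 (visiting each vertex's neighbors in the order listed); mark gray on enter, black on exit:
3 gray
  8 gray
    4 gray
    4 black
    9 gray
      9→3: 3 is gray → back edge
First back edge: 9 → 3.

9→3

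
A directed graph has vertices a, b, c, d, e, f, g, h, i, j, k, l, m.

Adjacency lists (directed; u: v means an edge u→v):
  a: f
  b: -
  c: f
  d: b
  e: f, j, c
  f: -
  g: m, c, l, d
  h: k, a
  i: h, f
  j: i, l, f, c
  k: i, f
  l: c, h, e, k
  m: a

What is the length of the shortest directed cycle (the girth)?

For each vertex v, BFS finds the shortest path from v back to v.
The shortest such closed walk is l → e → j → l, length 3.

3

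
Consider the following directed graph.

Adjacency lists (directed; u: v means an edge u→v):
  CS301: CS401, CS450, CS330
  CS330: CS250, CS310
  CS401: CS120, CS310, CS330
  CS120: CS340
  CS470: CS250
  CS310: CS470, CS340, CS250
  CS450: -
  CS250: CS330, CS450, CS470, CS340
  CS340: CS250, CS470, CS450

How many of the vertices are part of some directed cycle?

5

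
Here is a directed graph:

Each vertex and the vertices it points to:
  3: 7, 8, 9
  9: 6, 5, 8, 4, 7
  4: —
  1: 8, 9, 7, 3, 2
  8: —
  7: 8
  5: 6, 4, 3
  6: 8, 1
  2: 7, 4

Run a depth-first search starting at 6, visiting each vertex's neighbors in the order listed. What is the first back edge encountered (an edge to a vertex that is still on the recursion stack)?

9→6

DFS from 6 (visiting each vertex's neighbors in the order listed); mark gray on enter, black on exit:
6 gray
  8 gray
  8 black
  1 gray
    1→8: 8 black — skip
    9 gray
      9→6: 6 is gray → back edge
First back edge: 9 → 6.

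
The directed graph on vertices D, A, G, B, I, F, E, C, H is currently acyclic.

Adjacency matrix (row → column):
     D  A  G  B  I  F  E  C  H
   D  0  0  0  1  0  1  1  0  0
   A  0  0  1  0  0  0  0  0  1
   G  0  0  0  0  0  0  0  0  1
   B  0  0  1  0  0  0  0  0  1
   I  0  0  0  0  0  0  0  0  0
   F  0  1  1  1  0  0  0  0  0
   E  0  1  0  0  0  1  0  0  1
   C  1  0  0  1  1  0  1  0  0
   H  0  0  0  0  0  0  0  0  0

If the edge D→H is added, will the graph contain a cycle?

No

Adding D→H creates a cycle iff H can already reach D.
Explore from H: no path reaches D. The graph stays acyclic.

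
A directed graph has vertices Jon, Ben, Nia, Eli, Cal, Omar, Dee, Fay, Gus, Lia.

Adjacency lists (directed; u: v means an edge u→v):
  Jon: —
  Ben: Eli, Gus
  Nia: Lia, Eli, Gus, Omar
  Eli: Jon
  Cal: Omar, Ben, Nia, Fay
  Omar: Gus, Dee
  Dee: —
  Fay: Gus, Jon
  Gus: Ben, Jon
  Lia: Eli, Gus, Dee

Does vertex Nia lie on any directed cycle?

Nia lies on a cycle iff there is a path from Nia back to itself.
Exploring from Nia, it never reaches itself; equivalently, its strongly connected component is a singleton.

No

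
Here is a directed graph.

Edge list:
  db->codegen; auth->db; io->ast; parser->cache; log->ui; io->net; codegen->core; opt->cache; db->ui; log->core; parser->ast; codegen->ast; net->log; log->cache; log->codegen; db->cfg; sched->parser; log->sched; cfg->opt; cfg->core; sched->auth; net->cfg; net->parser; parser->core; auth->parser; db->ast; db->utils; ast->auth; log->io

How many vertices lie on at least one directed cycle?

A vertex is on a directed cycle iff it belongs to a strongly connected component of size ≥ 2 (or has a self-loop).
The vertices on cycles are {db, io, ast, log, net, auth, parser, codegen} — 8 in total.

8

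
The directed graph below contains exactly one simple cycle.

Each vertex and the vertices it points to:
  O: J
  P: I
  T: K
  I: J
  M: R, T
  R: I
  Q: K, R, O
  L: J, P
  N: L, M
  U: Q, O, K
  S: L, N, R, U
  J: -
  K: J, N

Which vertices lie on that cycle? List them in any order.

DFS with gray/black marking from N:
N gray
  L gray
    J gray
    J black
    P gray
      I gray
        I→J: J black — skip
      I black
    P black
  L black
  M gray
    R gray
      R→I: I black — skip
    R black
    T gray
      K gray
        K→J: J black — skip
        K→N: N is gray → back edge
Back edge closes the cycle N → M → T → K → N; its vertices are {K, M, N, T}.

K, M, N, T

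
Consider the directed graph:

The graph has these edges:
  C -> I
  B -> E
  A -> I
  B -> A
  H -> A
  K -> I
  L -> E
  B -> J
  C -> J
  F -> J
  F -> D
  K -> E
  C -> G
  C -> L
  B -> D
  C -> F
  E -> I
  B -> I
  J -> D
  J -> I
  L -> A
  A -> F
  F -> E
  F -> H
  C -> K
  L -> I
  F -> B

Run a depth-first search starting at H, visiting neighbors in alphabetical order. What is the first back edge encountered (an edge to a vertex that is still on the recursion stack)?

DFS from H (visiting neighbors in alphabetical order); mark gray on enter, black on exit:
H gray
  A gray
    F gray
      B gray
        B→A: A is gray → back edge
First back edge: B → A.

B→A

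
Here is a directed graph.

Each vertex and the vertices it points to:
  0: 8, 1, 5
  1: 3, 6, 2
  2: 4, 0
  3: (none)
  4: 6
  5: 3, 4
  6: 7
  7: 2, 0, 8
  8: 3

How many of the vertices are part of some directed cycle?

7

A vertex is on a directed cycle iff it belongs to a strongly connected component of size ≥ 2 (or has a self-loop).
The vertices on cycles are {0, 1, 2, 4, 5, 6, 7} — 7 in total.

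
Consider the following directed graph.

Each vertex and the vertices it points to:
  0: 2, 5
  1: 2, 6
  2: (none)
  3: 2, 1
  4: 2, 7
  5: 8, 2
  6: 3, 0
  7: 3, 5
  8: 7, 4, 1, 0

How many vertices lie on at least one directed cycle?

8

A vertex is on a directed cycle iff it belongs to a strongly connected component of size ≥ 2 (or has a self-loop).
The vertices on cycles are {0, 1, 3, 4, 5, 6, 7, 8} — 8 in total.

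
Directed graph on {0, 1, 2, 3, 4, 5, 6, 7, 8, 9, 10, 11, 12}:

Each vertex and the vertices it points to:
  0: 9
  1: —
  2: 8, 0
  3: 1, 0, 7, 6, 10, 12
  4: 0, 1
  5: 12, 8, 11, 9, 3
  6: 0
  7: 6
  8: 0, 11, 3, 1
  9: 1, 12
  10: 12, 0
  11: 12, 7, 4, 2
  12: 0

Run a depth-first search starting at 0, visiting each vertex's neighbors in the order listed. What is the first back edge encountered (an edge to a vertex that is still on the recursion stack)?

12→0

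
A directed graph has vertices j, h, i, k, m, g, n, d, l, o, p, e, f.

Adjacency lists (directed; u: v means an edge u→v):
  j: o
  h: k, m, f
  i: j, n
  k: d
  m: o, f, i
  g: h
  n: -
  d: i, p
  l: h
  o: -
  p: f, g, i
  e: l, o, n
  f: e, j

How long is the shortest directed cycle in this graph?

For each vertex v, BFS finds the shortest path from v back to v.
The shortest such closed walk is h → f → e → l → h, length 4.

4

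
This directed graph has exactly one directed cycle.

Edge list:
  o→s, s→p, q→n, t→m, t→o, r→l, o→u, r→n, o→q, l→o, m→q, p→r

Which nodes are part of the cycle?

l, o, p, r, s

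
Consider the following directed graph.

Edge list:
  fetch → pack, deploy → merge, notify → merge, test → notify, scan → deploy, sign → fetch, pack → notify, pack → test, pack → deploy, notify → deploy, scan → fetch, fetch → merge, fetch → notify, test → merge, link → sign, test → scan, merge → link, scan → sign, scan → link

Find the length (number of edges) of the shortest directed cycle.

4

For each vertex v, BFS finds the shortest path from v back to v.
The shortest such closed walk is test → scan → fetch → pack → test, length 4.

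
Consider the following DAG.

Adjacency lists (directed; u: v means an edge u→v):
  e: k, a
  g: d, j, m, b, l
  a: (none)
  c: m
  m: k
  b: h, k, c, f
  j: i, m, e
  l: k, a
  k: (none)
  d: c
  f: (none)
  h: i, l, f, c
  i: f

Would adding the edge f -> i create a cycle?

Adding f→i creates a cycle iff i can already reach f.
Path from i: i → f.
So i → … → f → i is a cycle.

Yes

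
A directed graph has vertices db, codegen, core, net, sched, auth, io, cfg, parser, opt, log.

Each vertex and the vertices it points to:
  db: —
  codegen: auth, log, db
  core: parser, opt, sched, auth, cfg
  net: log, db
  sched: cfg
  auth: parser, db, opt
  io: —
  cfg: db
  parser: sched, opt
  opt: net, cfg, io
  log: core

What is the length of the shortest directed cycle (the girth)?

4

For each vertex v, BFS finds the shortest path from v back to v.
The shortest such closed walk is log → core → opt → net → log, length 4.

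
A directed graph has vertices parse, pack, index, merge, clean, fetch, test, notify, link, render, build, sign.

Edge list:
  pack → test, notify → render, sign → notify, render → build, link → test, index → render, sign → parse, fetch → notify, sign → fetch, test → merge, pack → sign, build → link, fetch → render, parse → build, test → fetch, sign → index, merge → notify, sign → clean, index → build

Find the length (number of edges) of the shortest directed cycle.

5

For each vertex v, BFS finds the shortest path from v back to v.
The shortest such closed walk is fetch → render → build → link → test → fetch, length 5.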